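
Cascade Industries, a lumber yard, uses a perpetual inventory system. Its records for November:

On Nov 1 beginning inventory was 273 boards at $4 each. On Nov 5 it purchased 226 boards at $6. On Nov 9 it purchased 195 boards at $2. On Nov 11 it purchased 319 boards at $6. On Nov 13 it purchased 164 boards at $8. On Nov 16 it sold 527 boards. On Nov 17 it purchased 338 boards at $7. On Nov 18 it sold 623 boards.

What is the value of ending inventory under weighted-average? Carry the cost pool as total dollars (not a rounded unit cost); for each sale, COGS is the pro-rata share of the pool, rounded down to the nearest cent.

After Nov 1: 273 on hand, pool $1,092.00 (≈ $4.0000 each)
After Nov 5: 499 on hand, pool $2,448.00 (≈ $4.9058 each)
After Nov 9: 694 on hand, pool $2,838.00 (≈ $4.0893 each)
After Nov 11: 1013 on hand, pool $4,752.00 (≈ $4.6910 each)
After Nov 13: 1177 on hand, pool $6,064.00 (≈ $5.1521 each)
Nov 16, sell 527: 527/1177 × $6,064.00 → $2,715.14
After Nov 17: 988 on hand, pool $5,714.86 (≈ $5.7843 each)
Nov 18, sell 623: 623/988 × $5,714.86 → $3,603.60
Total COGS = $2,715.14 + $3,603.60 = $6,318.74
Ending inventory (cost pool remaining) = $2,111.26

Ending inventory = $2,111.26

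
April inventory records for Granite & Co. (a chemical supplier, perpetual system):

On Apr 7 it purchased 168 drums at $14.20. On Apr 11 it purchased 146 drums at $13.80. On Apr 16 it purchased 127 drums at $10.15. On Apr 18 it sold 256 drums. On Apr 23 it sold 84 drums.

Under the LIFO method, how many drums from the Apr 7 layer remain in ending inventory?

101

Apr 18, 256 sold [LIFO — newest first]: 127 @ $10.15 + 129 @ $13.80 = $3,069.25
Apr 23, 84 sold [LIFO — newest first]: 17 @ $13.80 + 67 @ $14.20 = $1,186.00
Total COGS = $3,069.25 + $1,186.00 = $4,255.25
Ending inventory: 101 @ $14.20 = $1,434.20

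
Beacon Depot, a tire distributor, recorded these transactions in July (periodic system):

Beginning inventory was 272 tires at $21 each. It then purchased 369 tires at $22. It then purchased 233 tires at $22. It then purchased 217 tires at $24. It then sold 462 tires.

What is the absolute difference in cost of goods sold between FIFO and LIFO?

FIFO COGS: 272 @ $21 + 190 @ $22 = $9,892
LIFO COGS: 217 @ $24 + 233 @ $22 + 12 @ $22 = $10,598
Difference = |$9,892 − $10,598| = $706

$706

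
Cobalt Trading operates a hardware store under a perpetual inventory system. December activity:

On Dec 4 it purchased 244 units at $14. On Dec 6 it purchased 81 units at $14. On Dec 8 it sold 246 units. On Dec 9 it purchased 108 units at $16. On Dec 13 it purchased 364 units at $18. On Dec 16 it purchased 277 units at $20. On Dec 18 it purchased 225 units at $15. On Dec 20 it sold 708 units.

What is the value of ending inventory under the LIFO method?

Dec 8, 246 sold [LIFO — newest first]: 81 @ $14 + 165 @ $14 = $3,444
Dec 20, 708 sold [LIFO — newest first]: 225 @ $15 + 277 @ $20 + 206 @ $18 = $12,623
Total COGS = $3,444 + $12,623 = $16,067
Ending inventory: 79 @ $14 + 108 @ $16 + 158 @ $18 = $5,678

Ending inventory = $5,678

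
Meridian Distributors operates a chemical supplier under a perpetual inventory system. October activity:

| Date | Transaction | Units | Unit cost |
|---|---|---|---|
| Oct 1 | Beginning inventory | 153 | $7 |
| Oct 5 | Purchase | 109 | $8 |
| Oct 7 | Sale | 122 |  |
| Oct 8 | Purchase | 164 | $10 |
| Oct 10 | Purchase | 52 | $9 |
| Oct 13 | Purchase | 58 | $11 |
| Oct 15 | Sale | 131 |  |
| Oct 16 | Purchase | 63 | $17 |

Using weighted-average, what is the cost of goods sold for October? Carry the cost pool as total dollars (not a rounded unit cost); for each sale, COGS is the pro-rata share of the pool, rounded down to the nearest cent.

COGS = $2,102.18

After Oct 1: 153 on hand, pool $1,071.00 (≈ $7.0000 each)
After Oct 5: 262 on hand, pool $1,943.00 (≈ $7.4160 each)
Oct 7, sell 122: 122/262 × $1,943.00 → $904.75
After Oct 8: 304 on hand, pool $2,678.25 (≈ $8.8100 each)
After Oct 10: 356 on hand, pool $3,146.25 (≈ $8.8378 each)
After Oct 13: 414 on hand, pool $3,784.25 (≈ $9.1407 each)
Oct 15, sell 131: 131/414 × $3,784.25 → $1,197.43
After Oct 16: 346 on hand, pool $3,657.82 (≈ $10.5717 each)
Total COGS = $904.75 + $1,197.43 = $2,102.18
Ending inventory (cost pool remaining) = $3,657.82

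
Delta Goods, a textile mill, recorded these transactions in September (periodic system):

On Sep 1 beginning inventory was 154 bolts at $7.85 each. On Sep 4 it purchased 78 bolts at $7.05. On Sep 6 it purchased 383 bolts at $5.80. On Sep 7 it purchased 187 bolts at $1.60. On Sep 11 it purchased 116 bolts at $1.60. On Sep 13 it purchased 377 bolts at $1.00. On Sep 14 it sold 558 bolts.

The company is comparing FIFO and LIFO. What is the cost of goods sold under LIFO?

COGS = $666.60

FIFO COGS: 154 @ $7.85 + 78 @ $7.05 + 326 @ $5.80 = $3,649.60
LIFO COGS: 377 @ $1.00 + 116 @ $1.60 + 65 @ $1.60 = $666.60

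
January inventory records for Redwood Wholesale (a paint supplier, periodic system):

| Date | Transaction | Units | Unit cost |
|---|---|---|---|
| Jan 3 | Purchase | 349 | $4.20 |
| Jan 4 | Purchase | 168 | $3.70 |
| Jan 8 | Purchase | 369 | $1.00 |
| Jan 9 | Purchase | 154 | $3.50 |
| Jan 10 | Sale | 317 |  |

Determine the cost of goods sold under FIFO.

COGS = $1,331.40

Jan 10, 317 sold [FIFO — oldest first]: 317 @ $4.20 = $1,331.40
Ending inventory: 32 @ $4.20 + 168 @ $3.70 + 369 @ $1.00 + 154 @ $3.50 = $1,664.00
Check: goods available $2,995.40 = COGS $1,331.40 + ending $1,664.00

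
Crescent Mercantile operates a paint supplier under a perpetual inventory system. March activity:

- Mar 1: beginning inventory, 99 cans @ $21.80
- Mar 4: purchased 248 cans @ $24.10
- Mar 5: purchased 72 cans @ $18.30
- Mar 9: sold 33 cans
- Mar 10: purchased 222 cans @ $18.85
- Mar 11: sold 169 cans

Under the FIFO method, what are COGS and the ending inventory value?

COGS = $4,640.50; ending inventory = $8,996.80

Mar 9, 33 sold [FIFO — oldest first]: 33 @ $21.80 = $719.40
Mar 11, 169 sold [FIFO — oldest first]: 66 @ $21.80 + 103 @ $24.10 = $3,921.10
Total COGS = $719.40 + $3,921.10 = $4,640.50
Ending inventory: 145 @ $24.10 + 72 @ $18.30 + 222 @ $18.85 = $8,996.80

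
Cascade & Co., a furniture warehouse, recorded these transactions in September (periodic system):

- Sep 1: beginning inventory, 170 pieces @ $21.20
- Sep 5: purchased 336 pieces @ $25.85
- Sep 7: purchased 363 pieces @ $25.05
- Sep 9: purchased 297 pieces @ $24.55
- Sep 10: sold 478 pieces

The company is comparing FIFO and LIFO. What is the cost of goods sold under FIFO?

FIFO COGS: 170 @ $21.20 + 308 @ $25.85 = $11,565.80
LIFO COGS: 297 @ $24.55 + 181 @ $25.05 = $11,825.40

COGS = $11,565.80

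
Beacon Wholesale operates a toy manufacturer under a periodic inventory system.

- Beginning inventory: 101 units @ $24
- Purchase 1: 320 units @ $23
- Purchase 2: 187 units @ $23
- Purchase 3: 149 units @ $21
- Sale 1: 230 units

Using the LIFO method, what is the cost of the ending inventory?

Ending inventory = $12,222

Sale 1 (230) [LIFO — newest first]: 149 @ $21 + 81 @ $23 = $4,992
Ending inventory: 101 @ $24 + 320 @ $23 + 106 @ $23 = $12,222
Check: goods available $17,214 = COGS $4,992 + ending $12,222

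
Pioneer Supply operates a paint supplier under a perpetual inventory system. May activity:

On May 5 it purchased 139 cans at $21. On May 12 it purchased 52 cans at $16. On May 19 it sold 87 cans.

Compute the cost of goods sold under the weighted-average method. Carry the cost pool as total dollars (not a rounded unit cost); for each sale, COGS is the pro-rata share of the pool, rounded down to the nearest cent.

COGS = $1,708.57

After May 5: 139 on hand, pool $2,919.00 (≈ $21.0000 each)
After May 12: 191 on hand, pool $3,751.00 (≈ $19.6387 each)
May 19, sell 87: 87/191 × $3,751.00 → $1,708.57
Ending inventory (cost pool remaining) = $2,042.43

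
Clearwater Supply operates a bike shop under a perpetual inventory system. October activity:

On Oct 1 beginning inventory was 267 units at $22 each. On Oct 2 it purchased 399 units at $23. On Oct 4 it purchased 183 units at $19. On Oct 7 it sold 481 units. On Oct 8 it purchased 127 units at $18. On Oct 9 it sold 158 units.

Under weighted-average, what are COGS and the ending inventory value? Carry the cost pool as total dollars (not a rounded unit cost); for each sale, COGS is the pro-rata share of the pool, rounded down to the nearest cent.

COGS = $13,790.10; ending inventory = $7,023.90

After Oct 1: 267 on hand, pool $5,874.00 (≈ $22.0000 each)
After Oct 2: 666 on hand, pool $15,051.00 (≈ $22.5991 each)
After Oct 4: 849 on hand, pool $18,528.00 (≈ $21.8233 each)
Oct 7, sell 481: 481/849 × $18,528.00 → $10,497.01
After Oct 8: 495 on hand, pool $10,316.99 (≈ $20.8424 each)
Oct 9, sell 158: 158/495 × $10,316.99 → $3,293.09
Total COGS = $10,497.01 + $3,293.09 = $13,790.10
Ending inventory (cost pool remaining) = $7,023.90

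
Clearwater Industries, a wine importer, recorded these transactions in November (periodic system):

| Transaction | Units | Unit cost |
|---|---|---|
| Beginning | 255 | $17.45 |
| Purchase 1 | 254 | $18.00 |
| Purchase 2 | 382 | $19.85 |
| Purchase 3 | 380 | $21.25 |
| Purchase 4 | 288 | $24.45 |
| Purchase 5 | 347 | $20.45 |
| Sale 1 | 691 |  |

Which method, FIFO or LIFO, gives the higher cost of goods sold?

FIFO COGS: 255 @ $17.45 + 254 @ $18.00 + 182 @ $19.85 = $12,634.45
LIFO COGS: 347 @ $20.45 + 288 @ $24.45 + 56 @ $21.25 = $15,327.75

LIFO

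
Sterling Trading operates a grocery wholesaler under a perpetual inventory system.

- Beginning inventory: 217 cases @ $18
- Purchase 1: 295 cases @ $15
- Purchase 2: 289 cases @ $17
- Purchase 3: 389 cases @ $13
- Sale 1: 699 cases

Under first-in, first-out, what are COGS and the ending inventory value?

COGS = $11,510; ending inventory = $6,791

Sale 1 (699) [FIFO — oldest first]: 217 @ $18 + 295 @ $15 + 187 @ $17 = $11,510
Ending inventory: 102 @ $17 + 389 @ $13 = $6,791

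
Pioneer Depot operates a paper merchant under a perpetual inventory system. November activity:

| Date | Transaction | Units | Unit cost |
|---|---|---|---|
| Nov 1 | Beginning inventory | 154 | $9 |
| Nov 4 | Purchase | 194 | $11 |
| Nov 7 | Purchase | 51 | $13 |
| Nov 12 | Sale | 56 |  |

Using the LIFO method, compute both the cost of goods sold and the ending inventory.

Nov 12, 56 sold [LIFO — newest first]: 51 @ $13 + 5 @ $11 = $718
Ending inventory: 154 @ $9 + 189 @ $11 = $3,465
Check: goods available $4,183 = COGS $718 + ending $3,465

COGS = $718; ending inventory = $3,465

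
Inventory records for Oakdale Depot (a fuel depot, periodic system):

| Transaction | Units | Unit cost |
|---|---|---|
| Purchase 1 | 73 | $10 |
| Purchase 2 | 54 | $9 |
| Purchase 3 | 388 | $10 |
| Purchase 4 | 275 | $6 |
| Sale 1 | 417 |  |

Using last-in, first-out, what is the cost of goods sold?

Sale 1 (417) [LIFO — newest first]: 275 @ $6 + 142 @ $10 = $3,070
Ending inventory: 73 @ $10 + 54 @ $9 + 246 @ $10 = $3,676
Check: goods available $6,746 = COGS $3,070 + ending $3,676

COGS = $3,070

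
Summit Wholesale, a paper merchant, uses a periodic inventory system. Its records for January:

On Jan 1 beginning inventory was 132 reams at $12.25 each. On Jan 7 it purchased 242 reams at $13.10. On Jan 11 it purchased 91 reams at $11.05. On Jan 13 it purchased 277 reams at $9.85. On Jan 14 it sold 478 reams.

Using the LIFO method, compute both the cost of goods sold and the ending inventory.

Jan 14, 478 sold [LIFO — newest first]: 277 @ $9.85 + 91 @ $11.05 + 110 @ $13.10 = $5,175.00
Ending inventory: 132 @ $12.25 + 132 @ $13.10 = $3,346.20
Check: goods available $8,521.20 = COGS $5,175.00 + ending $3,346.20

COGS = $5,175.00; ending inventory = $3,346.20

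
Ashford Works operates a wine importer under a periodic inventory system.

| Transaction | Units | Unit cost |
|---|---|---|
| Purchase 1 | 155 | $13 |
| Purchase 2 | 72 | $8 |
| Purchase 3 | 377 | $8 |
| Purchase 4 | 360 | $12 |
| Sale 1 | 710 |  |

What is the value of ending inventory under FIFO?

Ending inventory = $3,048

Sale 1 (710) [FIFO — oldest first]: 155 @ $13 + 72 @ $8 + 377 @ $8 + 106 @ $12 = $6,879
Ending inventory: 254 @ $12 = $3,048
Check: goods available $9,927 = COGS $6,879 + ending $3,048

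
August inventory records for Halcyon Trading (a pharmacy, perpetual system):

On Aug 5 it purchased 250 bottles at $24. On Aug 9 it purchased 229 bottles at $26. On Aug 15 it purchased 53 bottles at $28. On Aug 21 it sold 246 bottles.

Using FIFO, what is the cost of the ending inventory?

Ending inventory = $7,534

Aug 21, 246 sold [FIFO — oldest first]: 246 @ $24 = $5,904
Ending inventory: 4 @ $24 + 229 @ $26 + 53 @ $28 = $7,534
Check: goods available $13,438 = COGS $5,904 + ending $7,534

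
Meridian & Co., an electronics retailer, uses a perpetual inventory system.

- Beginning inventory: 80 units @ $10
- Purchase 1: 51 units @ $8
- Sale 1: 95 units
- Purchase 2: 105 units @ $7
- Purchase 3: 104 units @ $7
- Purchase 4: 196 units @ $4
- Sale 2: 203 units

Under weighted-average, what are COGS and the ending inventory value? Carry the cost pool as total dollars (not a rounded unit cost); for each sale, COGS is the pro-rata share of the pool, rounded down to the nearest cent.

After Beginning: 80 on hand, pool $800.00 (≈ $10.0000 each)
After Purchase 1: 131 on hand, pool $1,208.00 (≈ $9.2214 each)
Sale 1, sell 95: 95/131 × $1,208.00 → $876.03
After Purchase 2: 141 on hand, pool $1,066.97 (≈ $7.5672 each)
After Purchase 3: 245 on hand, pool $1,794.97 (≈ $7.3264 each)
After Purchase 4: 441 on hand, pool $2,578.97 (≈ $5.8480 each)
Sale 2, sell 203: 203/441 × $2,578.97 → $1,187.14
Total COGS = $876.03 + $1,187.14 = $2,063.17
Ending inventory (cost pool remaining) = $1,391.83
Check: goods available $3,455.00 = COGS $2,063.17 + ending $1,391.83

COGS = $2,063.17; ending inventory = $1,391.83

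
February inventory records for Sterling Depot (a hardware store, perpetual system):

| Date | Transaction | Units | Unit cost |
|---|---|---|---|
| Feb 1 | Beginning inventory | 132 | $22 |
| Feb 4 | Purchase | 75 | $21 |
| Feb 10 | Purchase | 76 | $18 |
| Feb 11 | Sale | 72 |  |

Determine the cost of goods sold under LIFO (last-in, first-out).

COGS = $1,296

Feb 11, 72 sold [LIFO — newest first]: 72 @ $18 = $1,296
Ending inventory: 132 @ $22 + 75 @ $21 + 4 @ $18 = $4,551
Check: goods available $5,847 = COGS $1,296 + ending $4,551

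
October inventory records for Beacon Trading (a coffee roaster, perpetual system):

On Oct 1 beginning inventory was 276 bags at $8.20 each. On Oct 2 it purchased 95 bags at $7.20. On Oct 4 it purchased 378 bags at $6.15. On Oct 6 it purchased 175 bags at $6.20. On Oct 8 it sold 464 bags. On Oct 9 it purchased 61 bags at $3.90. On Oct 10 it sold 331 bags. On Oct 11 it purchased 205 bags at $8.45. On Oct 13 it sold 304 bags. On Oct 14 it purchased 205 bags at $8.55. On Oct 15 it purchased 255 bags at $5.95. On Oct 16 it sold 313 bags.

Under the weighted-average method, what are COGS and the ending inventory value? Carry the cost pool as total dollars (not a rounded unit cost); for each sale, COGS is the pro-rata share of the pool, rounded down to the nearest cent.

After Oct 1: 276 on hand, pool $2,263.20 (≈ $8.2000 each)
After Oct 2: 371 on hand, pool $2,947.20 (≈ $7.9439 each)
After Oct 4: 749 on hand, pool $5,271.90 (≈ $7.0386 each)
After Oct 6: 924 on hand, pool $6,356.90 (≈ $6.8798 each)
Oct 8, sell 464: 464/924 × $6,356.90 → $3,192.20
After Oct 9: 521 on hand, pool $3,402.60 (≈ $6.5309 each)
Oct 10, sell 331: 331/521 × $3,402.60 → $2,161.72
After Oct 11: 395 on hand, pool $2,973.13 (≈ $7.5269 each)
Oct 13, sell 304: 304/395 × $2,973.13 → $2,288.18
After Oct 14: 296 on hand, pool $2,437.70 (≈ $8.2355 each)
After Oct 15: 551 on hand, pool $3,954.95 (≈ $7.1778 each)
Oct 16, sell 313: 313/551 × $3,954.95 → $2,246.64
Total COGS = $3,192.20 + $2,161.72 + $2,288.18 + $2,246.64 = $9,888.74
Ending inventory (cost pool remaining) = $1,708.31

COGS = $9,888.74; ending inventory = $1,708.31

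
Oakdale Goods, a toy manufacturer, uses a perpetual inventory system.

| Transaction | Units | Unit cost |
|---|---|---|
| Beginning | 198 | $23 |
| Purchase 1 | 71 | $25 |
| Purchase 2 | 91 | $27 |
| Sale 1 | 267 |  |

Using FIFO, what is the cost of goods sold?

COGS = $6,279

Sale 1 (267) [FIFO — oldest first]: 198 @ $23 + 69 @ $25 = $6,279
Ending inventory: 2 @ $25 + 91 @ $27 = $2,507
Check: goods available $8,786 = COGS $6,279 + ending $2,507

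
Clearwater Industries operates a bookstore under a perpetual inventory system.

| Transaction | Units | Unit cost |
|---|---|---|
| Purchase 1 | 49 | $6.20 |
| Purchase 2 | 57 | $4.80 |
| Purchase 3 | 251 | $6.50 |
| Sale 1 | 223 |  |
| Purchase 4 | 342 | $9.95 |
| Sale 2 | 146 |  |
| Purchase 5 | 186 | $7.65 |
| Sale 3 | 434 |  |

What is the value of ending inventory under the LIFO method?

Ending inventory = $462.20

Sale 1 (223) [LIFO — newest first]: 223 @ $6.50 = $1,449.50
Sale 2 (146) [LIFO — newest first]: 146 @ $9.95 = $1,452.70
Sale 3 (434) [LIFO — newest first]: 186 @ $7.65 + 196 @ $9.95 + 28 @ $6.50 + 24 @ $4.80 = $3,670.30
Total COGS = $1,449.50 + $1,452.70 + $3,670.30 = $6,572.50
Ending inventory: 49 @ $6.20 + 33 @ $4.80 = $462.20
Check: goods available $7,034.70 = COGS $6,572.50 + ending $462.20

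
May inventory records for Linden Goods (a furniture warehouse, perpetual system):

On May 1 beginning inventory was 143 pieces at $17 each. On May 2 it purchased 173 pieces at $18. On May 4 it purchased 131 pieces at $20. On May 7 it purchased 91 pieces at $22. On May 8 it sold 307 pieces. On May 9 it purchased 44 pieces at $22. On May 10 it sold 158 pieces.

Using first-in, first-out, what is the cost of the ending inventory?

May 8, 307 sold [FIFO — oldest first]: 143 @ $17 + 164 @ $18 = $5,383
May 10, 158 sold [FIFO — oldest first]: 9 @ $18 + 131 @ $20 + 18 @ $22 = $3,178
Total COGS = $5,383 + $3,178 = $8,561
Ending inventory: 73 @ $22 + 44 @ $22 = $2,574
Check: goods available $11,135 = COGS $8,561 + ending $2,574

Ending inventory = $2,574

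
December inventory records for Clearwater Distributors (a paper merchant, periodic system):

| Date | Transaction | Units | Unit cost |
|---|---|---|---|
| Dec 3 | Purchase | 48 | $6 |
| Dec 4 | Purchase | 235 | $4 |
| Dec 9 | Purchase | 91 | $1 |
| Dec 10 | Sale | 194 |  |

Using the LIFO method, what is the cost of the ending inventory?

Dec 10, 194 sold [LIFO — newest first]: 91 @ $1 + 103 @ $4 = $503
Ending inventory: 48 @ $6 + 132 @ $4 = $816
Check: goods available $1,319 = COGS $503 + ending $816

Ending inventory = $816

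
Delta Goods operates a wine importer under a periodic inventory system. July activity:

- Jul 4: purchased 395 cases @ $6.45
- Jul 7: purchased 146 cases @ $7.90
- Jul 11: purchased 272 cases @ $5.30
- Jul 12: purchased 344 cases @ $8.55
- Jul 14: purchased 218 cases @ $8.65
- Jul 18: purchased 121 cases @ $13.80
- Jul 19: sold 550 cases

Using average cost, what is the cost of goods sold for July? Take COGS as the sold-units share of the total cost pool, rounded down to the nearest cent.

COGS = $4,279.20

Jul 19, sell 550: 550/1496 × $11,639.45 → $4,279.20
Ending inventory (cost pool remaining) = $7,360.25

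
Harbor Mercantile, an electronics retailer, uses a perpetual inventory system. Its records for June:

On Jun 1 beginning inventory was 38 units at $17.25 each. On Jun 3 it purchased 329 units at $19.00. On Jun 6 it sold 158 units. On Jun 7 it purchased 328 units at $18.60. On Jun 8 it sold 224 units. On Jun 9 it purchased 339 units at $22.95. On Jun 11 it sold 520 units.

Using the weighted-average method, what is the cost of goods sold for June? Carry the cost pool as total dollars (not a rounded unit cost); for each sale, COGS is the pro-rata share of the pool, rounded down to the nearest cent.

After Jun 1: 38 on hand, pool $655.50 (≈ $17.2500 each)
After Jun 3: 367 on hand, pool $6,906.50 (≈ $18.8188 each)
Jun 6, sell 158: 158/367 × $6,906.50 → $2,973.37
After Jun 7: 537 on hand, pool $10,033.93 (≈ $18.6852 each)
Jun 8, sell 224: 224/537 × $10,033.93 → $4,185.47
After Jun 9: 652 on hand, pool $13,628.51 (≈ $20.9026 each)
Jun 11, sell 520: 520/652 × $13,628.51 → $10,869.36
Total COGS = $2,973.37 + $4,185.47 + $10,869.36 = $18,028.20
Ending inventory (cost pool remaining) = $2,759.15
Check: goods available $20,787.35 = COGS $18,028.20 + ending $2,759.15

COGS = $18,028.20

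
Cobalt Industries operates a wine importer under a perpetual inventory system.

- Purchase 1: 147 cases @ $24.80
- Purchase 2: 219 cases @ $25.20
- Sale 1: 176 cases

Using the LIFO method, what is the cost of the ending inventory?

Sale 1 (176) [LIFO — newest first]: 176 @ $25.20 = $4,435.20
Ending inventory: 147 @ $24.80 + 43 @ $25.20 = $4,729.20

Ending inventory = $4,729.20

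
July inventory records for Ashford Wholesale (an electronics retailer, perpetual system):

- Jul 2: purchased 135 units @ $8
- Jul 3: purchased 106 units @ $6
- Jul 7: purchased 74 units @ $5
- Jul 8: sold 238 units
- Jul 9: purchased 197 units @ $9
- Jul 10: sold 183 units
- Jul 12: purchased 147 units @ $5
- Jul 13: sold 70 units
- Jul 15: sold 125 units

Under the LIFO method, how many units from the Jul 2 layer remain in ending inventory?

43

Jul 8, 238 sold [LIFO — newest first]: 74 @ $5 + 106 @ $6 + 58 @ $8 = $1,470
Jul 10, 183 sold [LIFO — newest first]: 183 @ $9 = $1,647
Jul 13, 70 sold [LIFO — newest first]: 70 @ $5 = $350
Jul 15, 125 sold [LIFO — newest first]: 77 @ $5 + 14 @ $9 + 34 @ $8 = $783
Total COGS = $1,470 + $1,647 + $350 + $783 = $4,250
Ending inventory: 43 @ $8 = $344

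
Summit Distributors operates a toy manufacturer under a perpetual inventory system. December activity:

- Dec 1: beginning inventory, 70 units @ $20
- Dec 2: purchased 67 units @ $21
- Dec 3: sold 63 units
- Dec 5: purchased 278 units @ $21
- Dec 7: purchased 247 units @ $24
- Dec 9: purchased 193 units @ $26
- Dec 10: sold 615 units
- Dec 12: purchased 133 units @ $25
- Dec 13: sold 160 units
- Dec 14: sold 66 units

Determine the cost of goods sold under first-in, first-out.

COGS = $20,816

Dec 3, 63 sold [FIFO — oldest first]: 63 @ $20 = $1,260
Dec 10, 615 sold [FIFO — oldest first]: 7 @ $20 + 67 @ $21 + 278 @ $21 + 247 @ $24 + 16 @ $26 = $13,729
Dec 13, 160 sold [FIFO — oldest first]: 160 @ $26 = $4,160
Dec 14, 66 sold [FIFO — oldest first]: 17 @ $26 + 49 @ $25 = $1,667
Total COGS = $1,260 + $13,729 + $4,160 + $1,667 = $20,816
Ending inventory: 84 @ $25 = $2,100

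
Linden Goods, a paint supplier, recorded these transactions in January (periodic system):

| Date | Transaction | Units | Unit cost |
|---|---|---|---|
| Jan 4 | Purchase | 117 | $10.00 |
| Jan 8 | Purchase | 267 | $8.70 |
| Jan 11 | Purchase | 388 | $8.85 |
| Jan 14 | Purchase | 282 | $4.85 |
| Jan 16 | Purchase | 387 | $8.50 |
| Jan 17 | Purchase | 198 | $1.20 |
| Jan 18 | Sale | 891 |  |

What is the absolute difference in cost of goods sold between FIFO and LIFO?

$2,396.65

FIFO COGS: 117 @ $10.00 + 267 @ $8.70 + 388 @ $8.85 + 119 @ $4.85 = $7,503.85
LIFO COGS: 198 @ $1.20 + 387 @ $8.50 + 282 @ $4.85 + 24 @ $8.85 = $5,107.20
Difference = |$7,503.85 − $5,107.20| = $2,396.65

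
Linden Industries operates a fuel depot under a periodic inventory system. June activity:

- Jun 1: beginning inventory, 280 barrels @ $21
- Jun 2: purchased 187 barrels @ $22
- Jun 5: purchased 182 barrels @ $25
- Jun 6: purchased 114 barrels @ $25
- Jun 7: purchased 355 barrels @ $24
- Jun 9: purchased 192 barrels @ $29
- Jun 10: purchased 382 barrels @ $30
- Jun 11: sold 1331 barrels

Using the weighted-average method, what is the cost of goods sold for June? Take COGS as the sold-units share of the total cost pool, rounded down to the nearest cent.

Jun 11, sell 1331: 1331/1692 × $42,942.00 → $33,780.02
Ending inventory (cost pool remaining) = $9,161.98

COGS = $33,780.02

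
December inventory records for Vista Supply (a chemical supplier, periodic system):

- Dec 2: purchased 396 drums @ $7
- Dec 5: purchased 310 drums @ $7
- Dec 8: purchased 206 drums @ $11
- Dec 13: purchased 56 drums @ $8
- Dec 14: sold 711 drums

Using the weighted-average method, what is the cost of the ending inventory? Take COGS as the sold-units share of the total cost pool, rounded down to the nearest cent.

Ending inventory = $2,032.64

Dec 14, sell 711: 711/968 × $7,656.00 → $5,623.36
Ending inventory (cost pool remaining) = $2,032.64
Check: goods available $7,656.00 = COGS $5,623.36 + ending $2,032.64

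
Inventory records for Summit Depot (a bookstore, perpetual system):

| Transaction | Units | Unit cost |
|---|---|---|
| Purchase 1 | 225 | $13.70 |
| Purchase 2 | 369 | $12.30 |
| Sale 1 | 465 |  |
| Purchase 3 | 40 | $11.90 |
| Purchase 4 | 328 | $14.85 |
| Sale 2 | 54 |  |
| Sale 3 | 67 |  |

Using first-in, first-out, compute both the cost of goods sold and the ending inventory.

COGS = $7,522.80; ending inventory = $5,445.20

Sale 1 (465) [FIFO — oldest first]: 225 @ $13.70 + 240 @ $12.30 = $6,034.50
Sale 2 (54) [FIFO — oldest first]: 54 @ $12.30 = $664.20
Sale 3 (67) [FIFO — oldest first]: 67 @ $12.30 = $824.10
Total COGS = $6,034.50 + $664.20 + $824.10 = $7,522.80
Ending inventory: 8 @ $12.30 + 40 @ $11.90 + 328 @ $14.85 = $5,445.20
Check: goods available $12,968.00 = COGS $7,522.80 + ending $5,445.20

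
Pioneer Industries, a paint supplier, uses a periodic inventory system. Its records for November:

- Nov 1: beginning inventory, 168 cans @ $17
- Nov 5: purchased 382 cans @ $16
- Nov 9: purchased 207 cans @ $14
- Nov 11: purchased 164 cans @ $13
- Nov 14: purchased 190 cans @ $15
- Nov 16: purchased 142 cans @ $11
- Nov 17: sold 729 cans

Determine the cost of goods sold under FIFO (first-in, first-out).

COGS = $11,474

Nov 17, 729 sold [FIFO — oldest first]: 168 @ $17 + 382 @ $16 + 179 @ $14 = $11,474
Ending inventory: 28 @ $14 + 164 @ $13 + 190 @ $15 + 142 @ $11 = $6,936
Check: goods available $18,410 = COGS $11,474 + ending $6,936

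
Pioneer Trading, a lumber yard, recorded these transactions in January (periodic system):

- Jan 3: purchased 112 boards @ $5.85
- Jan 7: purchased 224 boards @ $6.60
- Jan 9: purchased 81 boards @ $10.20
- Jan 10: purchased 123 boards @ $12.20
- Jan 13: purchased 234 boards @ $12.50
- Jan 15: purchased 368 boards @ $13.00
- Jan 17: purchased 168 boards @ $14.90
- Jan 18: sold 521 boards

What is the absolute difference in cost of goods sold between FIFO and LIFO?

FIFO COGS: 112 @ $5.85 + 224 @ $6.60 + 81 @ $10.20 + 104 @ $12.20 = $4,228.60
LIFO COGS: 168 @ $14.90 + 353 @ $13.00 = $7,092.20
Difference = |$4,228.60 − $7,092.20| = $2,863.60

$2,863.60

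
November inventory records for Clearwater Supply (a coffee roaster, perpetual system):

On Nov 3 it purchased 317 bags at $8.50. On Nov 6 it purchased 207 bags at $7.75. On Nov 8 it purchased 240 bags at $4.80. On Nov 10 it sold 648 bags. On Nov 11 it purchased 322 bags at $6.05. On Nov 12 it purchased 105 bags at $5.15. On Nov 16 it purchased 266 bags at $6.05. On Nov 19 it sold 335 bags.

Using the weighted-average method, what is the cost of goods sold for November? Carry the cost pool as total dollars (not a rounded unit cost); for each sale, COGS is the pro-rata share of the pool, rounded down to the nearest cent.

After Nov 3: 317 on hand, pool $2,694.50 (≈ $8.5000 each)
After Nov 6: 524 on hand, pool $4,298.75 (≈ $8.2037 each)
After Nov 8: 764 on hand, pool $5,450.75 (≈ $7.1345 each)
Nov 10, sell 648: 648/764 × $5,450.75 → $4,623.14
After Nov 11: 438 on hand, pool $2,775.71 (≈ $6.3372 each)
After Nov 12: 543 on hand, pool $3,316.46 (≈ $6.1077 each)
After Nov 16: 809 on hand, pool $4,925.76 (≈ $6.0887 each)
Nov 19, sell 335: 335/809 × $4,925.76 → $2,039.71
Total COGS = $4,623.14 + $2,039.71 = $6,662.85
Ending inventory (cost pool remaining) = $2,886.05
Check: goods available $9,548.90 = COGS $6,662.85 + ending $2,886.05

COGS = $6,662.85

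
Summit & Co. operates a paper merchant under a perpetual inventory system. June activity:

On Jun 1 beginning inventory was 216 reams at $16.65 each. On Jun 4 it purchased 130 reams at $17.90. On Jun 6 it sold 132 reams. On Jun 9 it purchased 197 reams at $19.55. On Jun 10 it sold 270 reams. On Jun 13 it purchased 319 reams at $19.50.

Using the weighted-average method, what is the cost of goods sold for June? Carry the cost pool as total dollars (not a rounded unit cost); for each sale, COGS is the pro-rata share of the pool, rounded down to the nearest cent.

COGS = $7,196.62

After Jun 1: 216 on hand, pool $3,596.40 (≈ $16.6500 each)
After Jun 4: 346 on hand, pool $5,923.40 (≈ $17.1197 each)
Jun 6, sell 132: 132/346 × $5,923.40 → $2,259.79
After Jun 9: 411 on hand, pool $7,514.96 (≈ $18.2846 each)
Jun 10, sell 270: 270/411 × $7,514.96 → $4,936.83
After Jun 13: 460 on hand, pool $8,798.63 (≈ $19.1275 each)
Total COGS = $2,259.79 + $4,936.83 = $7,196.62
Ending inventory (cost pool remaining) = $8,798.63
Check: goods available $15,995.25 = COGS $7,196.62 + ending $8,798.63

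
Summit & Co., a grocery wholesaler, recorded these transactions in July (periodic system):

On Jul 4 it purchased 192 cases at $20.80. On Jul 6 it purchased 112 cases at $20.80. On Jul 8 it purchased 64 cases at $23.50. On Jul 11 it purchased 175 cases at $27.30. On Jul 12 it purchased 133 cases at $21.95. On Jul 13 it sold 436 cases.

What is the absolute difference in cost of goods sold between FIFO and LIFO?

FIFO COGS: 192 @ $20.80 + 112 @ $20.80 + 64 @ $23.50 + 68 @ $27.30 = $9,683.60
LIFO COGS: 133 @ $21.95 + 175 @ $27.30 + 64 @ $23.50 + 64 @ $20.80 = $10,532.05
Difference = |$9,683.60 − $10,532.05| = $848.45

$848.45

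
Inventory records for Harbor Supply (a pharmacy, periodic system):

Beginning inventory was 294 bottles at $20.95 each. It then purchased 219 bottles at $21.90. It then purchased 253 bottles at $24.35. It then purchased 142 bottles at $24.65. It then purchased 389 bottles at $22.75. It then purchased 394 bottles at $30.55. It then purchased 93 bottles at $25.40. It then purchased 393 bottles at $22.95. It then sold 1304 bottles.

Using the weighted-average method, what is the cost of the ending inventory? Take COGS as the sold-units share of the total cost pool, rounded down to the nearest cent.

Sale 1, sell 1304: 1304/2177 × $52,884.25 → $31,677.10
Ending inventory (cost pool remaining) = $21,207.15
Check: goods available $52,884.25 = COGS $31,677.10 + ending $21,207.15

Ending inventory = $21,207.15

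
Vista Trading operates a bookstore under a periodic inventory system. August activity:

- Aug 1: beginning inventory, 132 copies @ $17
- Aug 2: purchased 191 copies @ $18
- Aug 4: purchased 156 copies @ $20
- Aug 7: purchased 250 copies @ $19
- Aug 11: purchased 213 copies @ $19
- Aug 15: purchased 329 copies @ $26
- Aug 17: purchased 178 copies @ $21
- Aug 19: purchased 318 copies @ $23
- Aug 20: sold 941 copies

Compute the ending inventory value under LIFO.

Ending inventory = $15,395

Aug 20, 941 sold [LIFO — newest first]: 318 @ $23 + 178 @ $21 + 329 @ $26 + 116 @ $19 = $21,810
Ending inventory: 132 @ $17 + 191 @ $18 + 156 @ $20 + 250 @ $19 + 97 @ $19 = $15,395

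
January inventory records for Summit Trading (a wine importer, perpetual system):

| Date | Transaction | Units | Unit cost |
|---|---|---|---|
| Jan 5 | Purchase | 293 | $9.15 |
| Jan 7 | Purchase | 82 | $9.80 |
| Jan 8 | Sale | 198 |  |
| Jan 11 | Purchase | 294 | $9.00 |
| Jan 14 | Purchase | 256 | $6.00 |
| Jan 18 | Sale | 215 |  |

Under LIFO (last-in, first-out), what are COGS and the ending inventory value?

COGS = $3,155.00; ending inventory = $4,511.55

Jan 8, 198 sold [LIFO — newest first]: 82 @ $9.80 + 116 @ $9.15 = $1,865.00
Jan 18, 215 sold [LIFO — newest first]: 215 @ $6.00 = $1,290.00
Total COGS = $1,865.00 + $1,290.00 = $3,155.00
Ending inventory: 177 @ $9.15 + 294 @ $9.00 + 41 @ $6.00 = $4,511.55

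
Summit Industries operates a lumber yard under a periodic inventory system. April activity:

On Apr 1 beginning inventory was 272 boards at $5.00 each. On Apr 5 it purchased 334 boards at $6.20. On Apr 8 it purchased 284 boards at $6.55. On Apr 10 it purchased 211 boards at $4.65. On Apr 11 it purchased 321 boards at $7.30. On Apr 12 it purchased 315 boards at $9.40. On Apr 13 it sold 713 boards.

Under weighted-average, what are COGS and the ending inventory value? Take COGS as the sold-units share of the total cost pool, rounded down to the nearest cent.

COGS = $4,751.87; ending inventory = $6,824.58

Apr 13, sell 713: 713/1737 × $11,576.45 → $4,751.87
Ending inventory (cost pool remaining) = $6,824.58
Check: goods available $11,576.45 = COGS $4,751.87 + ending $6,824.58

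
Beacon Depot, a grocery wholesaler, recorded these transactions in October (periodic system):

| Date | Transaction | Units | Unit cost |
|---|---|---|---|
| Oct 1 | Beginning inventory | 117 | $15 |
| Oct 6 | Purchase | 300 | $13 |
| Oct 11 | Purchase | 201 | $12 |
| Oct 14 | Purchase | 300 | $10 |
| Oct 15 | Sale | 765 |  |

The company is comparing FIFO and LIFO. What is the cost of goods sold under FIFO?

COGS = $9,537

FIFO COGS: 117 @ $15 + 300 @ $13 + 201 @ $12 + 147 @ $10 = $9,537
LIFO COGS: 300 @ $10 + 201 @ $12 + 264 @ $13 = $8,844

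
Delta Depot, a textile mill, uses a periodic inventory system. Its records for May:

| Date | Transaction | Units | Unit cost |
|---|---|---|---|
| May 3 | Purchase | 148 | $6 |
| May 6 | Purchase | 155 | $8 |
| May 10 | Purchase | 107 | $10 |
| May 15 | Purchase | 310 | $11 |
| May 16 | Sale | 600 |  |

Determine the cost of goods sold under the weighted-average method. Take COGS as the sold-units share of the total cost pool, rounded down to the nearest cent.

COGS = $5,506.66

May 16, sell 600: 600/720 × $6,608.00 → $5,506.66
Ending inventory (cost pool remaining) = $1,101.34
Check: goods available $6,608.00 = COGS $5,506.66 + ending $1,101.34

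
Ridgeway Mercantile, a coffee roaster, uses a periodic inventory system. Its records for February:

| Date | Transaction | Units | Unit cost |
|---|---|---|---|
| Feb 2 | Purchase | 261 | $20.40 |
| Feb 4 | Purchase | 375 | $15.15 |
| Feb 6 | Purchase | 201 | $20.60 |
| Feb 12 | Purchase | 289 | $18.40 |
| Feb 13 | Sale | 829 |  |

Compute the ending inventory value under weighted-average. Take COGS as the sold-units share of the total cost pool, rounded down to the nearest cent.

Feb 13, sell 829: 829/1126 × $20,463.85 → $15,066.19
Ending inventory (cost pool remaining) = $5,397.66
Check: goods available $20,463.85 = COGS $15,066.19 + ending $5,397.66

Ending inventory = $5,397.66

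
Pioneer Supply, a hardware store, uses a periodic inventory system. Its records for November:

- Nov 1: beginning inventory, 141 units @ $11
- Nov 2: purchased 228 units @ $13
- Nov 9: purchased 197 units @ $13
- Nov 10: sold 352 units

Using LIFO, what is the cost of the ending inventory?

Nov 10, 352 sold [LIFO — newest first]: 197 @ $13 + 155 @ $13 = $4,576
Ending inventory: 141 @ $11 + 73 @ $13 = $2,500

Ending inventory = $2,500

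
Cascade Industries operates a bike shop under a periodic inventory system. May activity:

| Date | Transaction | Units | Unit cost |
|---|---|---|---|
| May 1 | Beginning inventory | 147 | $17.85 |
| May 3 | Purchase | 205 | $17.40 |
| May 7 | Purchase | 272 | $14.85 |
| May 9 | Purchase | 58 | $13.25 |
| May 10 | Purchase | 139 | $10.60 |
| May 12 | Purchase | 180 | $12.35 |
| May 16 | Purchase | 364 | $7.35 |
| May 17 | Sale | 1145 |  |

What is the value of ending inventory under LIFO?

May 17, 1145 sold [LIFO — newest first]: 364 @ $7.35 + 180 @ $12.35 + 139 @ $10.60 + 58 @ $13.25 + 272 @ $14.85 + 132 @ $17.40 = $13,476.30
Ending inventory: 147 @ $17.85 + 73 @ $17.40 = $3,894.15
Check: goods available $17,370.45 = COGS $13,476.30 + ending $3,894.15

Ending inventory = $3,894.15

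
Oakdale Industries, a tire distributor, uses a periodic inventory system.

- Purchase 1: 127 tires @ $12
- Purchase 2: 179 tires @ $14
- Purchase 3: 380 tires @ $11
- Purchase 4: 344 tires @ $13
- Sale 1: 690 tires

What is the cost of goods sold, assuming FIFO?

COGS = $8,262

Sale 1 (690) [FIFO — oldest first]: 127 @ $12 + 179 @ $14 + 380 @ $11 + 4 @ $13 = $8,262
Ending inventory: 340 @ $13 = $4,420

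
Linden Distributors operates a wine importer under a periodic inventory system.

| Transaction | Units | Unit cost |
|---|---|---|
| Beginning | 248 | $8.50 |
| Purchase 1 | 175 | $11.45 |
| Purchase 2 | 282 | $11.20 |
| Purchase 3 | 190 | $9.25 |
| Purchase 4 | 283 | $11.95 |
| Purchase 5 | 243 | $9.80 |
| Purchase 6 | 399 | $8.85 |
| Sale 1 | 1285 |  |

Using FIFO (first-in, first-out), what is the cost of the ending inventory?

Sale 1 (1285) [FIFO — oldest first]: 248 @ $8.50 + 175 @ $11.45 + 282 @ $11.20 + 190 @ $9.25 + 283 @ $11.95 + 107 @ $9.80 = $13,458.10
Ending inventory: 136 @ $9.80 + 399 @ $8.85 = $4,863.95

Ending inventory = $4,863.95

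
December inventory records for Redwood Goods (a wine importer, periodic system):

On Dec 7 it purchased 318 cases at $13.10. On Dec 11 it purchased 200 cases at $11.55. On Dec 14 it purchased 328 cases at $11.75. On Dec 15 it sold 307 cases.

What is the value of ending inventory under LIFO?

Dec 15, 307 sold [LIFO — newest first]: 307 @ $11.75 = $3,607.25
Ending inventory: 318 @ $13.10 + 200 @ $11.55 + 21 @ $11.75 = $6,722.55
Check: goods available $10,329.80 = COGS $3,607.25 + ending $6,722.55

Ending inventory = $6,722.55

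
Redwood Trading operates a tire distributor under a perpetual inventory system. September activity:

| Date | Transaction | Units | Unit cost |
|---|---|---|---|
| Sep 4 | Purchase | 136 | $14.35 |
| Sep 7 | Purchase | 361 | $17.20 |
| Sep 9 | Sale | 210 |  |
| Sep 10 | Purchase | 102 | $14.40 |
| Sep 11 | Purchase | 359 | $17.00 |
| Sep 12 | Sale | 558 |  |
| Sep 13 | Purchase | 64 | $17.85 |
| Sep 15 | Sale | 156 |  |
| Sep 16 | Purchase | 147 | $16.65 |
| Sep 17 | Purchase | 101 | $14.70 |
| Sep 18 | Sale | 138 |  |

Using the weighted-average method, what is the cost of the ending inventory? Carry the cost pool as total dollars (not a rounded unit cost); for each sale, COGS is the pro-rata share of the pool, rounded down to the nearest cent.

After Sep 4: 136 on hand, pool $1,951.60 (≈ $14.3500 each)
After Sep 7: 497 on hand, pool $8,160.80 (≈ $16.4201 each)
Sep 9, sell 210: 210/497 × $8,160.80 → $3,448.22
After Sep 10: 389 on hand, pool $6,181.38 (≈ $15.8904 each)
After Sep 11: 748 on hand, pool $12,284.38 (≈ $16.4230 each)
Sep 12, sell 558: 558/748 × $12,284.38 → $9,164.01
After Sep 13: 254 on hand, pool $4,262.77 (≈ $16.7826 each)
Sep 15, sell 156: 156/254 × $4,262.77 → $2,618.07
After Sep 16: 245 on hand, pool $4,092.25 (≈ $16.7031 each)
After Sep 17: 346 on hand, pool $5,576.95 (≈ $16.1184 each)
Sep 18, sell 138: 138/346 × $5,576.95 → $2,224.33
Total COGS = $3,448.22 + $9,164.01 + $2,618.07 + $2,224.33 = $17,454.63
Ending inventory (cost pool remaining) = $3,352.62

Ending inventory = $3,352.62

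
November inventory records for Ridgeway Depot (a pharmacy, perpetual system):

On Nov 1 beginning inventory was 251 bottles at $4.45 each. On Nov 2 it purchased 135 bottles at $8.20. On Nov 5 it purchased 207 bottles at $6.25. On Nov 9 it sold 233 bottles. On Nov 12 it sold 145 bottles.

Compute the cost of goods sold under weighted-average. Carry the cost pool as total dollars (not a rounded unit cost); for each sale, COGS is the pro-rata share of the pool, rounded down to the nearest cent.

COGS = $2,242.30

After Nov 1: 251 on hand, pool $1,116.95 (≈ $4.4500 each)
After Nov 2: 386 on hand, pool $2,223.95 (≈ $5.7615 each)
After Nov 5: 593 on hand, pool $3,517.70 (≈ $5.9320 each)
Nov 9, sell 233: 233/593 × $3,517.70 → $1,382.16
Nov 12, sell 145: 145/360 × $2,135.54 → $860.14
Total COGS = $1,382.16 + $860.14 = $2,242.30
Ending inventory (cost pool remaining) = $1,275.40
Check: goods available $3,517.70 = COGS $2,242.30 + ending $1,275.40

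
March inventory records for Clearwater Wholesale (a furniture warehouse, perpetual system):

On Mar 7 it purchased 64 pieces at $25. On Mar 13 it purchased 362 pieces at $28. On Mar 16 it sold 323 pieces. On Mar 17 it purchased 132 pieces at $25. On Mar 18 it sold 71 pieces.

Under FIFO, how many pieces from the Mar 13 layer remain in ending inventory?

32

Mar 16, 323 sold [FIFO — oldest first]: 64 @ $25 + 259 @ $28 = $8,852
Mar 18, 71 sold [FIFO — oldest first]: 71 @ $28 = $1,988
Total COGS = $8,852 + $1,988 = $10,840
Ending inventory: 32 @ $28 + 132 @ $25 = $4,196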